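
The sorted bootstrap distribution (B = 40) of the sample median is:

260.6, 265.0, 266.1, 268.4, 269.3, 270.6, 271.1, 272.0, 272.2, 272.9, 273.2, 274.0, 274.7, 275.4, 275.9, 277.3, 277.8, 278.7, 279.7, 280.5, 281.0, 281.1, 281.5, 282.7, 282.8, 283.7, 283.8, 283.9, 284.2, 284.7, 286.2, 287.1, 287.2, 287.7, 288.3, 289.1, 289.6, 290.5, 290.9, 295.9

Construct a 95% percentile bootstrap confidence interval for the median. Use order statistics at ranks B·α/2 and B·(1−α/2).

(260.6, 290.9)

α = 0.05; lower rank = 40 × 0.025 = 1; upper rank = 40 × 0.975 = 39.
The 1st smallest replicate is 260.6; the 39th is 290.9.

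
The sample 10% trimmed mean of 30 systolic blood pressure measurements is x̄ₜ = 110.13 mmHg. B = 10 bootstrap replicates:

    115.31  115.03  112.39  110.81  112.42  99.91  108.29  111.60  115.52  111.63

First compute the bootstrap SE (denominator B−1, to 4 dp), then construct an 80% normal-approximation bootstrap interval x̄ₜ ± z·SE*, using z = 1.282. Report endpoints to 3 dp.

Mean of replicates = 111.2910; sum of squared deviations = 189.4743; SE* = √(189.4743/9) = 4.5883
Margin = 1.282 × 4.5883 = 5.8822
Interval: 110.13 ± 5.8822

(104.248, 116.012)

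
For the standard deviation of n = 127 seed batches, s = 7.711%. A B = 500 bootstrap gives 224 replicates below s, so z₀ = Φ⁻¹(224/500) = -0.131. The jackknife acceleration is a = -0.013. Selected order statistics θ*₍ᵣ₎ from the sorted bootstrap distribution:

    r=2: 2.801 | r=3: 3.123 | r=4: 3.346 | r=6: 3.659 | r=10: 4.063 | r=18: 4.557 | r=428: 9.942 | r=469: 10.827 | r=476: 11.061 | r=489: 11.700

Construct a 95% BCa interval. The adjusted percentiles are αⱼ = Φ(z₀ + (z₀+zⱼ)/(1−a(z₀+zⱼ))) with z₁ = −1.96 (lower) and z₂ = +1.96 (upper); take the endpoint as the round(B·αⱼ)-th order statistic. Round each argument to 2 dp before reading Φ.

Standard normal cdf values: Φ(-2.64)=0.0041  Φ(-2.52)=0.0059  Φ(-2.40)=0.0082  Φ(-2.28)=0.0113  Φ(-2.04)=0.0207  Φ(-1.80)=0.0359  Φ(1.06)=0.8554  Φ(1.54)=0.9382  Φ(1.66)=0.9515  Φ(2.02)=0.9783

(3.659, 11.061)

Lower: z₀ + z₁ = -0.131 + (-1.960) = -2.091; 1 − a(z₀+z₁) = 1 − (-0.013)(-2.091) = 0.9728; argument = -0.131 + (-2.091)/0.9728 = -2.2804 → -2.28.
α₁ = Φ(-2.28) = 0.0113; rank = round(500 × 0.0113) = 6; θ*₍6₎ = 3.659.
Upper: z₀ + z₂ = 1.829; 1 − a(z₀+z₂) = 1.0238; argument = 1.6555 → 1.66; α₂ = 0.9515; rank = 476; θ*₍476₎ = 11.061.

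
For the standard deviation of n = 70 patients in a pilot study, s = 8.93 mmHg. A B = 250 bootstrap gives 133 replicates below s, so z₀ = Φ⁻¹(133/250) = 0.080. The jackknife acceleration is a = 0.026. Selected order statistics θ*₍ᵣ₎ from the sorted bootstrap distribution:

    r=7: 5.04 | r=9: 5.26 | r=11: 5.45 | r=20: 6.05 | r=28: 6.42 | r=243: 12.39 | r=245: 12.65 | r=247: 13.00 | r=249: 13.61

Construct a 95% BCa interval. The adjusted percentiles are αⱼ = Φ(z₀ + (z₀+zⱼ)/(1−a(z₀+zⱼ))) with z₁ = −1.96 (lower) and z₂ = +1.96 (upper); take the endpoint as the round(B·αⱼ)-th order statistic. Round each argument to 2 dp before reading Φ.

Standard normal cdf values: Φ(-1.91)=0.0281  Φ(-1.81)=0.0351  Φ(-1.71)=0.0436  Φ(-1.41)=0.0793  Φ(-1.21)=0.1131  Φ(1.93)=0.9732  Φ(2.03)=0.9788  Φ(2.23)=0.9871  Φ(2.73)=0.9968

Lower: z₀ + z₁ = 0.080 + (-1.960) = -1.880; 1 − a(z₀+z₁) = 1 − (0.026)(-1.880) = 1.0489; argument = 0.080 + (-1.880)/1.0489 = -1.7124 → -1.71.
α₁ = Φ(-1.71) = 0.0436; rank = round(250 × 0.0436) = 11; θ*₍11₎ = 5.45.
Upper: z₀ + z₂ = 2.040; 1 − a(z₀+z₂) = 0.9470; argument = 2.2343 → 2.23; α₂ = 0.9871; rank = 247; θ*₍247₎ = 13.00.

(5.45, 13.00)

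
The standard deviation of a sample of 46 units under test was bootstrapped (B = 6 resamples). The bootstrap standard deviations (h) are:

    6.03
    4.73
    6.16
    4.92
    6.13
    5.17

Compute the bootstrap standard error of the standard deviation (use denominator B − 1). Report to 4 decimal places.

Bootstrap SE is the standard deviation of the 6 replicate standard deviations.
Mean of replicates: (6.03 + 4.73 + 6.16 + 4.92 + 6.13 + 5.17) / 6 = 33.14000 / 6 = 5.52333
Sum of squared deviations: (+0.50667)² + (−0.79333)² + (+0.63667)² + (−0.60333)² + (+0.60667)² + (−0.35333)² = 2.14833
Variance = 2.14833 / 5 = 0.42967
SE* = √0.42967

SE* = 0.6555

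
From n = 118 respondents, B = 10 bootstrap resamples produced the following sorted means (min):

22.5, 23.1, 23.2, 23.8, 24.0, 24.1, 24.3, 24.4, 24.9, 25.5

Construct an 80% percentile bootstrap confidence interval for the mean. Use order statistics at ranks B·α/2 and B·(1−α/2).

α = 0.20; lower rank = 10 × 0.100 = 1; upper rank = 10 × 0.900 = 9.
The 1st smallest replicate is 22.5; the 9th is 24.9.

(22.5, 24.9)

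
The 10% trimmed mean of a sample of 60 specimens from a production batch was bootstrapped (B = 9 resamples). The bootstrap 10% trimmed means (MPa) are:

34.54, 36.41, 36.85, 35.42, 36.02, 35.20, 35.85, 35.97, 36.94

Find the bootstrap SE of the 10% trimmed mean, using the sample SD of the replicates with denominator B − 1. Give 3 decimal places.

Bootstrap SE is the standard deviation of the 9 replicate 10% trimmed means.
Mean of replicates: (34.54 + 36.41 + 36.85 + 35.42 + 36.02 + 35.20 + 35.85 + 35.97 + 36.94) / 9 = 323.2000 / 9 = 35.9111
Sum of squared deviations: (−1.3711)² + (+0.4989)² + (+0.9389)² + (−0.4911)² + (+0.1089)² + (−0.7111)² + (−0.0611)² + (+0.0589)² + (+1.0289)² = 4.8349
Variance = 4.8349 / 8 = 0.6044
SE* = √0.6044

SE* = 0.777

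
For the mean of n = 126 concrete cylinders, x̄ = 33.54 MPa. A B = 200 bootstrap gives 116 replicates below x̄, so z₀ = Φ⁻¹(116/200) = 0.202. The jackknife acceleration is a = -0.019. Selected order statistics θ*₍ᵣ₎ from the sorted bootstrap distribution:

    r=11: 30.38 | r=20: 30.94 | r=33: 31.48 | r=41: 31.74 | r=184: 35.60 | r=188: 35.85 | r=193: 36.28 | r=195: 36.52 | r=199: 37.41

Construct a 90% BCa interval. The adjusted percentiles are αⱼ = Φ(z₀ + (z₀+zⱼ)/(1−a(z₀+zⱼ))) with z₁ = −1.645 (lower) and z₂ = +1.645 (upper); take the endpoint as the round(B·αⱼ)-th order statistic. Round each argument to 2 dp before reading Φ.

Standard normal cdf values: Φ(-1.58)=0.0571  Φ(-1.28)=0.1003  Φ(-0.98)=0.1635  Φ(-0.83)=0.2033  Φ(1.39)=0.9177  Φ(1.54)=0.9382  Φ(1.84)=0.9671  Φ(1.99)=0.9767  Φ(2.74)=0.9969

(30.94, 36.52)

Lower: z₀ + z₁ = 0.202 + (-1.645) = -1.443; 1 − a(z₀+z₁) = 1 − (-0.019)(-1.443) = 0.9726; argument = 0.202 + (-1.443)/0.9726 = -1.2817 → -1.28.
α₁ = Φ(-1.28) = 0.1003; rank = round(200 × 0.1003) = 20; θ*₍20₎ = 30.94.
Upper: z₀ + z₂ = 1.847; 1 − a(z₀+z₂) = 1.0351; argument = 1.9864 → 1.99; α₂ = 0.9767; rank = 195; θ*₍195₎ = 36.52.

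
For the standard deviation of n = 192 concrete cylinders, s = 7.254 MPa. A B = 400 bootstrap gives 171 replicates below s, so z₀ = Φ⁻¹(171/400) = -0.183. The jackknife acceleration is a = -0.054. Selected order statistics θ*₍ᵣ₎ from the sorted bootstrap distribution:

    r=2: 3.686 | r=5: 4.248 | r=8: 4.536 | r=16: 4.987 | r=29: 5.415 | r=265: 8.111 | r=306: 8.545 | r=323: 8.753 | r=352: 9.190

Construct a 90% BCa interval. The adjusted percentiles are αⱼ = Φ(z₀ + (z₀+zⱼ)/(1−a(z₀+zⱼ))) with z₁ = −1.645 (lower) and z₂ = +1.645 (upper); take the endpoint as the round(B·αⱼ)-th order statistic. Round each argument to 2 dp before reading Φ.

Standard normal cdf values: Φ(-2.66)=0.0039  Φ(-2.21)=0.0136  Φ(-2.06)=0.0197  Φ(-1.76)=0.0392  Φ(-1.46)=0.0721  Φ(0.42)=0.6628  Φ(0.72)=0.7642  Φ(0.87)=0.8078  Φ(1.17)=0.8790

Lower: z₀ + z₁ = -0.183 + (-1.645) = -1.828; 1 − a(z₀+z₁) = 1 − (-0.054)(-1.828) = 0.9013; argument = -0.183 + (-1.828)/0.9013 = -2.2112 → -2.21.
α₁ = Φ(-2.21) = 0.0136; rank = round(400 × 0.0136) = 5; θ*₍5₎ = 4.248.
Upper: z₀ + z₂ = 1.462; 1 − a(z₀+z₂) = 1.0789; argument = 1.1720 → 1.17; α₂ = 0.8790; rank = 352; θ*₍352₎ = 9.190.

(4.248, 9.190)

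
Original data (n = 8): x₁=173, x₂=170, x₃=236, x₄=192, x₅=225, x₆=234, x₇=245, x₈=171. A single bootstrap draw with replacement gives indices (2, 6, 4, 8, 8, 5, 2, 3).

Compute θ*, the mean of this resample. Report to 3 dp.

θ* = 196.125

Resample values: 170, 234, 192, 171, 171, 225, 170, 236.
Mean = (170 + 234 + 192 + 171 + 171 + 225 + 170 + 236) / 8 = 1569.0 / 8 = 196.125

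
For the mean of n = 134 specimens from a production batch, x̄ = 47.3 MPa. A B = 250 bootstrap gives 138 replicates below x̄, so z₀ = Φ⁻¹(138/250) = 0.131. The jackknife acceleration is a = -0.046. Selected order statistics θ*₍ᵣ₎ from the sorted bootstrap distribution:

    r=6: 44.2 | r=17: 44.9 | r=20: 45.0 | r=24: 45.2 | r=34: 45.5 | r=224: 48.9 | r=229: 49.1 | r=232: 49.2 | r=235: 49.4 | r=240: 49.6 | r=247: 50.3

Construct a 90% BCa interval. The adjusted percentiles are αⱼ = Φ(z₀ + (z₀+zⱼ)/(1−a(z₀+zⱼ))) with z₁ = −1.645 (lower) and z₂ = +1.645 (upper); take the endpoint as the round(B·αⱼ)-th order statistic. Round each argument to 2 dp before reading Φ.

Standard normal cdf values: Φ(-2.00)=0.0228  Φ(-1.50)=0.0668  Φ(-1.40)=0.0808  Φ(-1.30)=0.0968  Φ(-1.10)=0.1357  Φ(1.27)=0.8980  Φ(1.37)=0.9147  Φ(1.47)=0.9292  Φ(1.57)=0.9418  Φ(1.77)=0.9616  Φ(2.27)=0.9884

(44.9, 49.6)

Lower: z₀ + z₁ = 0.131 + (-1.645) = -1.514; 1 − a(z₀+z₁) = 1 − (-0.046)(-1.514) = 0.9304; argument = 0.131 + (-1.514)/0.9304 = -1.4963 → -1.50.
α₁ = Φ(-1.50) = 0.0668; rank = round(250 × 0.0668) = 17; θ*₍17₎ = 44.9.
Upper: z₀ + z₂ = 1.776; 1 − a(z₀+z₂) = 1.0817; argument = 1.7729 → 1.77; α₂ = 0.9616; rank = 240; θ*₍240₎ = 49.6.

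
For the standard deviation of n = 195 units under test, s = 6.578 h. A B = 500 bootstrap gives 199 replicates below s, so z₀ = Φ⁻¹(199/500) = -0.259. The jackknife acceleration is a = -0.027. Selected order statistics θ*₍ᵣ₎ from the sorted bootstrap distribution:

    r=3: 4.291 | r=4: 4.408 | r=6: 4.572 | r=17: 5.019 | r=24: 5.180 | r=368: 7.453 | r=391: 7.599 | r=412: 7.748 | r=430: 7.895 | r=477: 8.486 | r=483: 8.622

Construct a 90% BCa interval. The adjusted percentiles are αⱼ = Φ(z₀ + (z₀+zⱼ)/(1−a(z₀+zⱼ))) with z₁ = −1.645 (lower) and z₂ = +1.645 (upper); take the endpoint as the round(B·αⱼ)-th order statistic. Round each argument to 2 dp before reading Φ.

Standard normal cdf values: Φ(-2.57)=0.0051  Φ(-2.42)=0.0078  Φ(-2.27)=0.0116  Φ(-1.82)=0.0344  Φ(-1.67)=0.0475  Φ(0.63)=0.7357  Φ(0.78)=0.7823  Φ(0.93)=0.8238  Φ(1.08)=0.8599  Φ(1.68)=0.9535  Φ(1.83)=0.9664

(4.572, 7.895)

Lower: z₀ + z₁ = -0.259 + (-1.645) = -1.904; 1 − a(z₀+z₁) = 1 − (-0.027)(-1.904) = 0.9486; argument = -0.259 + (-1.904)/0.9486 = -2.2662 → -2.27.
α₁ = Φ(-2.27) = 0.0116; rank = round(500 × 0.0116) = 6; θ*₍6₎ = 4.572.
Upper: z₀ + z₂ = 1.386; 1 − a(z₀+z₂) = 1.0374; argument = 1.0770 → 1.08; α₂ = 0.8599; rank = 430; θ*₍430₎ = 7.895.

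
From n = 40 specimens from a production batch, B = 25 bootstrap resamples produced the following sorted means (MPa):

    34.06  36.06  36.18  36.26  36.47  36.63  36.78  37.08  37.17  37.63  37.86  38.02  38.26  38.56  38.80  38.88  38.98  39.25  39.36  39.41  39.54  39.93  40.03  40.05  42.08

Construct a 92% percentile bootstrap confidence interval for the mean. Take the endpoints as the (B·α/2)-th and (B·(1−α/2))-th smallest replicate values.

(34.06, 40.05)

α = 0.08; lower rank = 25 × 0.040 = 1; upper rank = 25 × 0.960 = 24.
The 1st smallest replicate is 34.06; the 24th is 40.05.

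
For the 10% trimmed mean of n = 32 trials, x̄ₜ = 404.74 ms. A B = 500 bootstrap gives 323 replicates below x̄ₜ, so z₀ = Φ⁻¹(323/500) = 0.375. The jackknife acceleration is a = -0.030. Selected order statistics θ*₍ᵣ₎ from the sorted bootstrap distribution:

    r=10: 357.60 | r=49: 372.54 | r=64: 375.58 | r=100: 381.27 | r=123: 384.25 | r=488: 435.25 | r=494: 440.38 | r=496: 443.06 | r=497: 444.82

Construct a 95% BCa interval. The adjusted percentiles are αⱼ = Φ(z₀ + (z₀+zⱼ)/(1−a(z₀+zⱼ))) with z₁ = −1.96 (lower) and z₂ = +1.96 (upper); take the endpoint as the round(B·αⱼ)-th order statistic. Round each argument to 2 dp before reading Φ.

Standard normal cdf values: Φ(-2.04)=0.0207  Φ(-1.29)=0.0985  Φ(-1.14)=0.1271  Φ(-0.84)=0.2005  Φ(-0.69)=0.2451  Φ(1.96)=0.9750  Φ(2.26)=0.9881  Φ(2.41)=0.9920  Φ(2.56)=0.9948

(372.54, 444.82)

Lower: z₀ + z₁ = 0.375 + (-1.960) = -1.585; 1 − a(z₀+z₁) = 1 − (-0.030)(-1.585) = 0.9525; argument = 0.375 + (-1.585)/0.9525 = -1.2891 → -1.29.
α₁ = Φ(-1.29) = 0.0985; rank = round(500 × 0.0985) = 49; θ*₍49₎ = 372.54.
Upper: z₀ + z₂ = 2.335; 1 − a(z₀+z₂) = 1.0700; argument = 2.5571 → 2.56; α₂ = 0.9948; rank = 497; θ*₍497₎ = 444.82.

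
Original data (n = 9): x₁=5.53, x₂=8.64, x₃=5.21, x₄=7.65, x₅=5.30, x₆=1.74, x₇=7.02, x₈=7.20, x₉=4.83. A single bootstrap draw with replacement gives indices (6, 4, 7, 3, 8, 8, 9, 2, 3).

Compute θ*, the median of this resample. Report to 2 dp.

Resample values: 1.74, 7.65, 7.02, 5.21, 7.20, 7.20, 4.83, 8.64, 5.21.
Sorted: 1.74, 4.83, 5.21, 5.21, 7.02, 7.20, 7.20, 7.65, 8.64
Median = middle value = 7.02

θ* = 7.02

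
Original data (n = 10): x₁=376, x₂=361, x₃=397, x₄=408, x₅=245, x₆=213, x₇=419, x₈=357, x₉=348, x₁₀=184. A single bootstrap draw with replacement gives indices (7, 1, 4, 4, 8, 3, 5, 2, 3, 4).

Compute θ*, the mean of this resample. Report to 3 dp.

Resample values: 419, 376, 408, 408, 357, 397, 245, 361, 397, 408.
Mean = (419 + 376 + 408 + 408 + 357 + 397 + 245 + 361 + 397 + 408) / 10 = 3776.0 / 10 = 377.600

θ* = 377.600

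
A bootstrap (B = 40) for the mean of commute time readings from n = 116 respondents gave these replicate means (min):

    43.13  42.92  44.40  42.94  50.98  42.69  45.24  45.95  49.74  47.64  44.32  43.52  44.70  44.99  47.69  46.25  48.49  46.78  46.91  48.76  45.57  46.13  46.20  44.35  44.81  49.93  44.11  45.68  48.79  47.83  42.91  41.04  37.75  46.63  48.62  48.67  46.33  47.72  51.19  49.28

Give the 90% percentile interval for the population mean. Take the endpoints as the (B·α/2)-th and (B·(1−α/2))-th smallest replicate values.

(41.04, 49.93)

Sorted replicates: 37.75, 41.04, 42.69, 42.91, 42.92, 42.94, 43.13, 43.52, 44.11, 44.32, 44.35, 44.40, 44.70, 44.81, 44.99, 45.24, 45.57, 45.68, 45.95, 46.13, 46.20, 46.25, 46.33, 46.63, 46.78, 46.91, 47.64, 47.69, 47.72, 47.83, 48.49, 48.62, 48.67, 48.76, 48.79, 49.28, 49.74, 49.93, 50.98, 51.19
α = 0.10; lower rank = 40 × 0.050 = 2; upper rank = 40 × 0.950 = 38.
The 2nd smallest replicate is 41.04; the 38th is 49.93.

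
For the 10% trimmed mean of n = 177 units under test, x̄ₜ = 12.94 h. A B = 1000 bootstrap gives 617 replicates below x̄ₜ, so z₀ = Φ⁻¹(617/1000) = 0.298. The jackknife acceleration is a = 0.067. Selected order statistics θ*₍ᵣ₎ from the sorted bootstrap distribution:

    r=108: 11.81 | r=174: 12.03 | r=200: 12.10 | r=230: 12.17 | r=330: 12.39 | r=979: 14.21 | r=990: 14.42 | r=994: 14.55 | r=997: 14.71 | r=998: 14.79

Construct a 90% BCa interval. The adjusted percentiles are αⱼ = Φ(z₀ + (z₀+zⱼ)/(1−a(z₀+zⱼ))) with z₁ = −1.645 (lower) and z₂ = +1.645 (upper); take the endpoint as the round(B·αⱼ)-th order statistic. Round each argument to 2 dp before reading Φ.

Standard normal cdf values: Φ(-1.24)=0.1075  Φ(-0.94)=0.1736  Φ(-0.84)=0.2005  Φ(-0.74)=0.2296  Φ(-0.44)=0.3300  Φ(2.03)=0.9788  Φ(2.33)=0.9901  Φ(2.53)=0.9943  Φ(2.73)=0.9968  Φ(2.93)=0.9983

(12.03, 14.55)

Lower: z₀ + z₁ = 0.298 + (-1.645) = -1.347; 1 − a(z₀+z₁) = 1 − (0.067)(-1.347) = 1.0902; argument = 0.298 + (-1.347)/1.0902 = -0.9375 → -0.94.
α₁ = Φ(-0.94) = 0.1736; rank = round(1000 × 0.1736) = 174; θ*₍174₎ = 12.03.
Upper: z₀ + z₂ = 1.943; 1 − a(z₀+z₂) = 0.8698; argument = 2.5318 → 2.53; α₂ = 0.9943; rank = 994; θ*₍994₎ = 14.55.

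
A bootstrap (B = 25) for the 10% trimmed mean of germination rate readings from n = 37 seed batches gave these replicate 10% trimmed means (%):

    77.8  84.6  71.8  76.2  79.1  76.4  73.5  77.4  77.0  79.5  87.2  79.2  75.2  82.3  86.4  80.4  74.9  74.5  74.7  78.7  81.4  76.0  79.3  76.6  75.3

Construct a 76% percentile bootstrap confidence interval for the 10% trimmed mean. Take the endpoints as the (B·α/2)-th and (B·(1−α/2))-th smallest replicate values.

(74.5, 82.3)

Sorted replicates: 71.8, 73.5, 74.5, 74.7, 74.9, 75.2, 75.3, 76.0, 76.2, 76.4, 76.6, 77.0, 77.4, 77.8, 78.7, 79.1, 79.2, 79.3, 79.5, 80.4, 81.4, 82.3, 84.6, 86.4, 87.2
α = 0.24; lower rank = 25 × 0.120 = 3; upper rank = 25 × 0.880 = 22.
The 3rd smallest replicate is 74.5; the 22nd is 82.3.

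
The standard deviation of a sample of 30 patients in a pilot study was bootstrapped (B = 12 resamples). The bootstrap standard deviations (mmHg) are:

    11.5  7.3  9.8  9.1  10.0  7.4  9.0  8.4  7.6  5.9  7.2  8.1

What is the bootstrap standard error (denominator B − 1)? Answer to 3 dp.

SE* = 1.525

Bootstrap SE is the standard deviation of the 12 replicate standard deviations.
Mean of replicates: (11.5 + 7.3 + 9.8 + 9.1 + 10.0 + 7.4 + 9.0 + 8.4 + 7.6 + 5.9 + 7.2 + 8.1) / 12 = 101.3000 / 12 = 8.4417
Sum of squared deviations: (+3.0583)² + (−1.1417)² + (+1.3583)² + (+0.6583)² + (+1.5583)² + (−1.0417)² + (+0.5583)² + (−0.0417)² + (−0.8417)² + (−2.5417)² + (−1.2417)² + (−0.3417)² = 25.5892
Variance = 25.5892 / 11 = 2.3263
SE* = √2.3263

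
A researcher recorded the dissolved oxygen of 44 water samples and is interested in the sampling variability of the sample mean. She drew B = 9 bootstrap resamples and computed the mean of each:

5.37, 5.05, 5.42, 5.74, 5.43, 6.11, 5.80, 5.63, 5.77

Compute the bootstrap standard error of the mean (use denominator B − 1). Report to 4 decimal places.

Bootstrap SE is the standard deviation of the 9 replicate means.
Mean of replicates: (5.37 + 5.05 + 5.42 + 5.74 + 5.43 + 6.11 + 5.80 + 5.63 + 5.77) / 9 = 50.32000 / 9 = 5.59111
Sum of squared deviations: (−0.22111)² + (−0.54111)² + (−0.17111)² + (+0.14889)² + (−0.16111)² + (+0.51889)² + (+0.20889)² + (+0.03889)² + (+0.17889)² = 0.76549
Variance = 0.76549 / 8 = 0.09569
SE* = √0.09569

SE* = 0.3093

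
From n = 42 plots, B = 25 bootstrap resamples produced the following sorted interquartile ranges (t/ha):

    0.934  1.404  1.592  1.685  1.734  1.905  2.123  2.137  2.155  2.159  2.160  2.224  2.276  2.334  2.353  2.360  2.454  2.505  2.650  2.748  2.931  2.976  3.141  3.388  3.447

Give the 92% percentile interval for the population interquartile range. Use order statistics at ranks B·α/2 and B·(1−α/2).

α = 0.08; lower rank = 25 × 0.040 = 1; upper rank = 25 × 0.960 = 24.
The 1st smallest replicate is 0.934; the 24th is 3.388.

(0.934, 3.388)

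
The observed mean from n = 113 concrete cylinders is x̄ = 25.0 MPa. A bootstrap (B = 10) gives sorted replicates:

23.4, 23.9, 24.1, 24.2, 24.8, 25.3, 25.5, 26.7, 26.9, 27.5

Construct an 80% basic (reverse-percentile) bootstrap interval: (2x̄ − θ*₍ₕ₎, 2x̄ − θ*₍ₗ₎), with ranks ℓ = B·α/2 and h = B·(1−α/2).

(23.1, 26.6)

Percentile endpoints at ranks 1 and 9: θ*₍1₎ = 23.4, θ*₍9₎ = 26.9.
Basic interval reflects these around x̄:
  lower = 2 × 25.0 − 26.9 = 23.1
  upper = 2 × 25.0 − 23.4 = 26.6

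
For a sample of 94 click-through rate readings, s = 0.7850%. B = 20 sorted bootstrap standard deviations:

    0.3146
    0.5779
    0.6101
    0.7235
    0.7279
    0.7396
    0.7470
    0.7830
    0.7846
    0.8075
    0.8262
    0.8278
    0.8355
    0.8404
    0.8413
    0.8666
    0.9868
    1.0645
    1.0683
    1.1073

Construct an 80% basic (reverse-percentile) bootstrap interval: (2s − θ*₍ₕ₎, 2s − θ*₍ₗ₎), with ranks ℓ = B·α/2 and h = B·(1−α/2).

(0.5055, 0.9921)

Percentile endpoints at ranks 2 and 18: θ*₍2₎ = 0.5779, θ*₍18₎ = 1.0645.
Basic interval reflects these around s:
  lower = 2 × 0.7850 − 1.0645 = 0.5055
  upper = 2 × 0.7850 − 0.5779 = 0.9921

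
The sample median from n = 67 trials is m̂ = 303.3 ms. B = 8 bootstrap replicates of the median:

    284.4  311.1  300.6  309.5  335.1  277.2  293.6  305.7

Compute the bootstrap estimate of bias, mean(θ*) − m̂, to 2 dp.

bias = −1.15

mean(θ*) = (284.4 + 311.1 + 300.6 + 309.5 + 335.1 + 277.2 + 293.6 + 305.7) / 8 = 302.150
bias = 302.150 − 303.3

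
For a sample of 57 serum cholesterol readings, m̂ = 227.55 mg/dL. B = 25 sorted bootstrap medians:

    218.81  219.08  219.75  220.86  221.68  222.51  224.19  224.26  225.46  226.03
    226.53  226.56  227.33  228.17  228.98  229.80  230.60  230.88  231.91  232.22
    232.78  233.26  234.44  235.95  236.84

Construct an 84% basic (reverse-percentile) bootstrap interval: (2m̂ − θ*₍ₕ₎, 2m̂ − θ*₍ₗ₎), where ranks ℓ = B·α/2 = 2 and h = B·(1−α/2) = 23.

(220.66, 236.02)

Percentile endpoints at ranks 2 and 23: θ*₍2₎ = 219.08, θ*₍23₎ = 234.44.
Basic interval reflects these around m̂:
  lower = 2 × 227.55 − 234.44 = 220.66
  upper = 2 × 227.55 − 219.08 = 236.02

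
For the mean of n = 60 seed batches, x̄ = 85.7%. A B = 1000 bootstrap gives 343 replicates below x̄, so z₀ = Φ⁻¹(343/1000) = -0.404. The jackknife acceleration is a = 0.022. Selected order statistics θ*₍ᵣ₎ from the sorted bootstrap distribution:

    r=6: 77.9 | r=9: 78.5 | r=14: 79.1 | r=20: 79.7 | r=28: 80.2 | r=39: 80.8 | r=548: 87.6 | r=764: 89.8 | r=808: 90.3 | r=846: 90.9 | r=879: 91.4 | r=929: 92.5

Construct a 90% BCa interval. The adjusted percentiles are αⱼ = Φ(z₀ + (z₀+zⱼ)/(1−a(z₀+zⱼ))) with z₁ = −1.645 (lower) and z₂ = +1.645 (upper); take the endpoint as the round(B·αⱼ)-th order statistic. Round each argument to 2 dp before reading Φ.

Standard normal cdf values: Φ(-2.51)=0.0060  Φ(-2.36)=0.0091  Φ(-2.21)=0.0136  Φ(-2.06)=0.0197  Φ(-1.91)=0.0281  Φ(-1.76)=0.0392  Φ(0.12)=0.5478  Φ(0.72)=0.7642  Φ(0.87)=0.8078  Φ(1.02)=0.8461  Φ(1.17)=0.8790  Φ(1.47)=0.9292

(78.5, 90.3)

Lower: z₀ + z₁ = -0.404 + (-1.645) = -2.049; 1 − a(z₀+z₁) = 1 − (0.022)(-2.049) = 1.0451; argument = -0.404 + (-2.049)/1.0451 = -2.3646 → -2.36.
α₁ = Φ(-2.36) = 0.0091; rank = round(1000 × 0.0091) = 9; θ*₍9₎ = 78.5.
Upper: z₀ + z₂ = 1.241; 1 − a(z₀+z₂) = 0.9727; argument = 0.8718 → 0.87; α₂ = 0.8078; rank = 808; θ*₍808₎ = 90.3.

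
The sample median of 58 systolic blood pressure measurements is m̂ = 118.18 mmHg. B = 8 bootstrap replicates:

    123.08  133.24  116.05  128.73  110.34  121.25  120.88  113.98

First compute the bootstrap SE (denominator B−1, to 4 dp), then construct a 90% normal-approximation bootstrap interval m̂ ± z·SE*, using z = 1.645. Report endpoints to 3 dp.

Mean of replicates = 120.9437; sum of squared deviations = 401.3670; SE* = √(401.3670/7) = 7.5722
Margin = 1.645 × 7.5722 = 12.4563
Interval: 118.18 ± 12.4563

(105.724, 130.636)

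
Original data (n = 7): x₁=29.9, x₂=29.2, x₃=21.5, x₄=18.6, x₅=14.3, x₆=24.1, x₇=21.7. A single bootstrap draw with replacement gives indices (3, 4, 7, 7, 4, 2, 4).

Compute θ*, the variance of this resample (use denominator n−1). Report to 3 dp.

θ* = 14.091

Resample values: 21.5, 18.6, 21.7, 21.7, 18.6, 29.2, 18.6.
Mean = 21.4143; sum of squared deviations = 84.5486
s² = 84.5486 / 6 = 14.0914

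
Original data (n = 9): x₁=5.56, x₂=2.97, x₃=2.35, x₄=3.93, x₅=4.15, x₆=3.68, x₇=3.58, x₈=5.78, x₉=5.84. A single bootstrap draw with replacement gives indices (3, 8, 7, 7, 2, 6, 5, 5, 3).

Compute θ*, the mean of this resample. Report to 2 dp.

Resample values: 2.35, 5.78, 3.58, 3.58, 2.97, 3.68, 4.15, 4.15, 2.35.
Mean = (2.35 + 5.78 + 3.58 + 3.58 + 2.97 + 3.68 + 4.15 + 4.15 + 2.35) / 9 = 32.590 / 9 = 3.62

θ* = 3.62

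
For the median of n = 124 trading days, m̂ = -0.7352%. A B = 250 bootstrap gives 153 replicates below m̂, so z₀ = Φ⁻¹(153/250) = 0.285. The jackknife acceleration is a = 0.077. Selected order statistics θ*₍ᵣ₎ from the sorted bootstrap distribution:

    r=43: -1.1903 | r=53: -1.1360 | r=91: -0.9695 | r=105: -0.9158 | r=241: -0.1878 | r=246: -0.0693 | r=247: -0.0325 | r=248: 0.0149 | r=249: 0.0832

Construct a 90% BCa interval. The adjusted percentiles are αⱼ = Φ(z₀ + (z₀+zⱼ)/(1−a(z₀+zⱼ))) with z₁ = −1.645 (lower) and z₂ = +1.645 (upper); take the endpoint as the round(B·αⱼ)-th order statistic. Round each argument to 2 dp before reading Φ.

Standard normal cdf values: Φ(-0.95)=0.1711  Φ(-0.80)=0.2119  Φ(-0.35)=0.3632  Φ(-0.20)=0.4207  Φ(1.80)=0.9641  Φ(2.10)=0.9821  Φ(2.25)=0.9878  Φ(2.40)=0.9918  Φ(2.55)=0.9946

(-1.1903, 0.0832)

Lower: z₀ + z₁ = 0.285 + (-1.645) = -1.360; 1 − a(z₀+z₁) = 1 − (0.077)(-1.360) = 1.1047; argument = 0.285 + (-1.360)/1.1047 = -0.9461 → -0.95.
α₁ = Φ(-0.95) = 0.1711; rank = round(250 × 0.1711) = 43; θ*₍43₎ = -1.1903.
Upper: z₀ + z₂ = 1.930; 1 − a(z₀+z₂) = 0.8514; argument = 2.5519 → 2.55; α₂ = 0.9946; rank = 249; θ*₍249₎ = 0.0832.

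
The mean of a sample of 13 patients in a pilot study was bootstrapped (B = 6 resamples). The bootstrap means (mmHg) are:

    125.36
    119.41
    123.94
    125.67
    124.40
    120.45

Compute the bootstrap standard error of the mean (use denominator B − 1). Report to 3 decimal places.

Bootstrap SE is the standard deviation of the 6 replicate means.
Mean of replicates: (125.36 + 119.41 + 123.94 + 125.67 + 124.40 + 120.45) / 6 = 739.2300 / 6 = 123.2050
Sum of squared deviations: (+2.1550)² + (−3.7950)² + (+0.7350)² + (+2.4650)² + (+1.1950)² + (−2.7550)² = 34.6806
Variance = 34.6806 / 5 = 6.9361
SE* = √6.9361

SE* = 2.634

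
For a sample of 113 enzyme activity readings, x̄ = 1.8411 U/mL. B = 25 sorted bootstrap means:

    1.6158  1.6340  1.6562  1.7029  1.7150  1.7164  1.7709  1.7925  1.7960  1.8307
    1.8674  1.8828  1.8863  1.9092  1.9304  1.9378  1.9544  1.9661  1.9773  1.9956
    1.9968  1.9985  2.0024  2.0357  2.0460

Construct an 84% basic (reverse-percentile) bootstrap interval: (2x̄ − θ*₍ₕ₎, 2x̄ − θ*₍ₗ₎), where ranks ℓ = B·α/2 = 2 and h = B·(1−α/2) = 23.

(1.6798, 2.0482)

Percentile endpoints at ranks 2 and 23: θ*₍2₎ = 1.6340, θ*₍23₎ = 2.0024.
Basic interval reflects these around x̄:
  lower = 2 × 1.8411 − 2.0024 = 1.6798
  upper = 2 × 1.8411 − 1.6340 = 2.0482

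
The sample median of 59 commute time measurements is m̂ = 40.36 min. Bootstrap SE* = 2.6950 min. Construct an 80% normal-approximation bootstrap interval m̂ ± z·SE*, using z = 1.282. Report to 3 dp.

(36.905, 43.815)

Margin = 1.282 × 2.6950 = 3.4550
Interval: 40.36 ± 3.4550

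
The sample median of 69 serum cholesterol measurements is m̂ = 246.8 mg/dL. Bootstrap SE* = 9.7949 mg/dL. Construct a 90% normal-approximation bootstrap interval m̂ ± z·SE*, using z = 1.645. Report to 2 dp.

Margin = 1.645 × 9.7949 = 16.113
Interval: 246.8 ± 16.113

(230.69, 262.91)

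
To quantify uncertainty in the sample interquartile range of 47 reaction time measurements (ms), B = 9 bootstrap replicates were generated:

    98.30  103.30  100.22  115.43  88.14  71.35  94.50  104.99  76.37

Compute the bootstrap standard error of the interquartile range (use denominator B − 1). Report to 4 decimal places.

Bootstrap SE is the standard deviation of the 9 replicate interquartile ranges.
Mean of replicates: (98.30 + 103.30 + 100.22 + 115.43 + 88.14 + 71.35 + 94.50 + 104.99 + 76.37) / 9 = 852.60000 / 9 = 94.73333
Sum of squared deviations: (+3.56667)² + (+8.56667)² + (+5.48667)² + (+20.69667)² + (−6.59333)² + (−23.38333)² + (−0.23333)² + (+10.25667)² + (−18.36333)² = 1577.28240
Variance = 1577.28240 / 8 = 197.16030
SE* = √197.16030

SE* = 14.0414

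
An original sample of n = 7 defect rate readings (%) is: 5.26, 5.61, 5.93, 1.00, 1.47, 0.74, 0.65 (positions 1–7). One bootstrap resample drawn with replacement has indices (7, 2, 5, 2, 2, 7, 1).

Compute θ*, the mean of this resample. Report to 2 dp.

Resample values: 0.65, 5.61, 1.47, 5.61, 5.61, 0.65, 5.26.
Mean = (0.65 + 5.61 + 1.47 + 5.61 + 5.61 + 0.65 + 5.26) / 7 = 24.860 / 7 = 3.55

θ* = 3.55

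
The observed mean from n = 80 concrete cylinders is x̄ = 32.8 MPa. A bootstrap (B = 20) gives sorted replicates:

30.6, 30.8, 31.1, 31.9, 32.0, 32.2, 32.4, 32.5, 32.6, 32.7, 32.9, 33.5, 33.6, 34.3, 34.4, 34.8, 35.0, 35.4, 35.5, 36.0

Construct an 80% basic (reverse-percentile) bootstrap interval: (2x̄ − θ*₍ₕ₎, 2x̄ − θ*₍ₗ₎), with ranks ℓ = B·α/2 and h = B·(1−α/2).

(30.2, 34.8)

Percentile endpoints at ranks 2 and 18: θ*₍2₎ = 30.8, θ*₍18₎ = 35.4.
Basic interval reflects these around x̄:
  lower = 2 × 32.8 − 35.4 = 30.2
  upper = 2 × 32.8 − 30.8 = 34.8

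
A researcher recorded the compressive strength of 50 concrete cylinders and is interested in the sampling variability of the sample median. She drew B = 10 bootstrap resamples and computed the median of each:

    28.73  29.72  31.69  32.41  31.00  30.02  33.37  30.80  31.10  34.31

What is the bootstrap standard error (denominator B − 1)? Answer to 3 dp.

Bootstrap SE is the standard deviation of the 10 replicate medians.
Mean of replicates: (28.73 + 29.72 + 31.69 + 32.41 + 31.00 + 30.02 + 33.37 + 30.80 + 31.10 + 34.31) / 10 = 313.1500 / 10 = 31.3150
Sum of squared deviations: (−2.5850)² + (−1.5950)² + (+0.3750)² + (+1.0950)² + (−0.3150)² + (−1.2950)² + (+2.0550)² + (−0.5150)² + (−0.2150)² + (+2.9950)² = 25.8467
Variance = 25.8467 / 9 = 2.8719
SE* = √2.8719

SE* = 1.695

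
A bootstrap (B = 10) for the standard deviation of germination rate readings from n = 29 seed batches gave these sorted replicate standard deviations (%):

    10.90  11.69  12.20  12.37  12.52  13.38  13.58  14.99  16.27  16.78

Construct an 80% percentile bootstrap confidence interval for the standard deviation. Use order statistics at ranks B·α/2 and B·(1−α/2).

α = 0.20; lower rank = 10 × 0.100 = 1; upper rank = 10 × 0.900 = 9.
The 1st smallest replicate is 10.90; the 9th is 16.27.

(10.90, 16.27)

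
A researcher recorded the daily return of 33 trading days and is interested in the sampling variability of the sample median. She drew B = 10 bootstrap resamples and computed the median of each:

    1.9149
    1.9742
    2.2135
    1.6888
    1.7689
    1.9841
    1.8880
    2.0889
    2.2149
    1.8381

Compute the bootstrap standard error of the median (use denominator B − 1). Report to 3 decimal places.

SE* = 0.176

Bootstrap SE is the standard deviation of the 10 replicate medians.
Mean of replicates: (1.9149 + 1.9742 + 2.2135 + 1.6888 + 1.7689 + 1.9841 + 1.8880 + 2.0889 + 2.2149 + 1.8381) / 10 = 19.57430 / 10 = 1.95743
Sum of squared deviations: (−0.04253)² + (+0.01677)² + (+0.25607)² + (−0.26863)² + (−0.18853)² + (+0.02667)² + (−0.06943)² + (+0.13147)² + (+0.25747)² + (−0.11933)² = 0.27871
Variance = 0.27871 / 9 = 0.03097
SE* = √0.03097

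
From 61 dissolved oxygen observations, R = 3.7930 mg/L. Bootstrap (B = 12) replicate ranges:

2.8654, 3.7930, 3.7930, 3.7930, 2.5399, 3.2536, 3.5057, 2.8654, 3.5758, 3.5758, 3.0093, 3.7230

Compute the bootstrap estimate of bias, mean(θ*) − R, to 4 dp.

bias = −0.4353

mean(θ*) = (2.8654 + 3.7930 + 3.7930 + 3.7930 + 2.5399 + 3.2536 + 3.5057 + 2.8654 + 3.5758 + 3.5758 + 3.0093 + 3.7230) / 12 = 3.35774
bias = 3.35774 − 3.7930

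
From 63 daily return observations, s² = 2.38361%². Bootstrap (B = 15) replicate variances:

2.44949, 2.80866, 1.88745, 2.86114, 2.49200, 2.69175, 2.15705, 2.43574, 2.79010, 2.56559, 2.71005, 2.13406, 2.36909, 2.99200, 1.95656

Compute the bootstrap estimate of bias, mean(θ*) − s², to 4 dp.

mean(θ*) = (2.44949 + 2.80866 + 1.88745 + 2.86114 + 2.49200 + 2.69175 + 2.15705 + 2.43574 + 2.79010 + 2.56559 + 2.71005 + 2.13406 + 2.36909 + 2.99200 + 1.95656) / 15 = 2.48672
bias = 2.48672 − 2.38361

bias = +0.1031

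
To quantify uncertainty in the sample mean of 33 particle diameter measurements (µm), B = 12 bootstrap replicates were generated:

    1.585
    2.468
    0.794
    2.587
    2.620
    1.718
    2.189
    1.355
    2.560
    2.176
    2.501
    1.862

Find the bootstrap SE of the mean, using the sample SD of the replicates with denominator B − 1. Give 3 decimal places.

SE* = 0.580

Bootstrap SE is the standard deviation of the 12 replicate means.
Mean of replicates: (1.585 + 2.468 + 0.794 + 2.587 + 2.620 + 1.718 + 2.189 + 1.355 + 2.560 + 2.176 + 2.501 + 1.862) / 12 = 24.4150 / 12 = 2.0346
Sum of squared deviations: (−0.4496)² + (+0.4334)² + (−1.2406)² + (+0.5524)² + (+0.5854)² + (−0.3166)² + (+0.1544)² + (−0.6796)² + (+0.5254)² + (+0.1414)² + (+0.4664)² + (−0.1726)² = 3.7062
Variance = 3.7062 / 11 = 0.3369
SE* = √0.3369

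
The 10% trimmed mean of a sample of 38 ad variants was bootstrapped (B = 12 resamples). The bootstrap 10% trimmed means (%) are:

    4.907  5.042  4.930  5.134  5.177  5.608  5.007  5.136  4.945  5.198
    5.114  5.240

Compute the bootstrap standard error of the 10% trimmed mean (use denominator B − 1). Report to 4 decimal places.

Bootstrap SE is the standard deviation of the 12 replicate 10% trimmed means.
Mean of replicates: (4.907 + 5.042 + 4.930 + 5.134 + 5.177 + 5.608 + 5.007 + 5.136 + 4.945 + 5.198 + 5.114 + 5.240) / 12 = 61.43800 / 12 = 5.11983
Sum of squared deviations: (−0.21283)² + (−0.07783)² + (−0.18983)² + (+0.01417)² + (+0.05717)² + (+0.48817)² + (−0.11283)² + (+0.01617)² + (−0.17483)² + (+0.07817)² + (−0.00583)² + (+0.12017)² = 0.39331
Variance = 0.39331 / 11 = 0.03576
SE* = √0.03576

SE* = 0.1891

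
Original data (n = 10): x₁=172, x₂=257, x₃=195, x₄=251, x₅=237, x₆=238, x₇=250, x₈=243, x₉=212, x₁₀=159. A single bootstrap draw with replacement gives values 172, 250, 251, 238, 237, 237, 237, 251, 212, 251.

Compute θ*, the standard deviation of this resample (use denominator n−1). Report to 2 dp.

Mean = 233.6000; sum of squared deviations = 5492.4000
s² = 5492.4000 / 9 = 610.2667
s = √610.2667 = 24.70

θ* = 24.70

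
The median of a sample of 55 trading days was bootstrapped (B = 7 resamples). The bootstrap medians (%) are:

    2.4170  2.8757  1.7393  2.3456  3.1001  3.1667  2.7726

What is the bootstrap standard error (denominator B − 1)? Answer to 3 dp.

Bootstrap SE is the standard deviation of the 7 replicate medians.
Mean of replicates: (2.4170 + 2.8757 + 1.7393 + 2.3456 + 3.1001 + 3.1667 + 2.7726) / 7 = 18.41700 / 7 = 2.63100
Sum of squared deviations: (−0.21400)² + (+0.24470)² + (−0.89170)² + (−0.28540)² + (+0.46910)² + (+0.53570)² + (+0.14160)² = 1.50934
Variance = 1.50934 / 6 = 0.25156
SE* = √0.25156

SE* = 0.502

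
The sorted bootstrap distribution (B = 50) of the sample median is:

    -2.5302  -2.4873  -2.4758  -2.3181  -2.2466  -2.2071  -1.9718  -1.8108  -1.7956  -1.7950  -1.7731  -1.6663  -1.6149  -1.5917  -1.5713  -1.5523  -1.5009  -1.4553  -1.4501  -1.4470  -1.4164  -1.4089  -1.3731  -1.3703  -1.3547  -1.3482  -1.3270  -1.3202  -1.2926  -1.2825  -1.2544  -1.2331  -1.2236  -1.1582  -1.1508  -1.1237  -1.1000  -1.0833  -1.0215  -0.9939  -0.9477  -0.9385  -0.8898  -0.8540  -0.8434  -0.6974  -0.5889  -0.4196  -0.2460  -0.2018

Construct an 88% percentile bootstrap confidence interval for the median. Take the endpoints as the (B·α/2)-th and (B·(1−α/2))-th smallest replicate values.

(-2.4758, -0.5889)

α = 0.12; lower rank = 50 × 0.060 = 3; upper rank = 50 × 0.940 = 47.
The 3rd smallest replicate is -2.4758; the 47th is -0.5889.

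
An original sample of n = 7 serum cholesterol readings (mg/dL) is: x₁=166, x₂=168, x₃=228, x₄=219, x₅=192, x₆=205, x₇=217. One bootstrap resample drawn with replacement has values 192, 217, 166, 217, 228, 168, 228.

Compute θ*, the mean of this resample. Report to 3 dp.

θ* = 202.286

Mean = (192 + 217 + 166 + 217 + 228 + 168 + 228) / 7 = 1416.0 / 7 = 202.286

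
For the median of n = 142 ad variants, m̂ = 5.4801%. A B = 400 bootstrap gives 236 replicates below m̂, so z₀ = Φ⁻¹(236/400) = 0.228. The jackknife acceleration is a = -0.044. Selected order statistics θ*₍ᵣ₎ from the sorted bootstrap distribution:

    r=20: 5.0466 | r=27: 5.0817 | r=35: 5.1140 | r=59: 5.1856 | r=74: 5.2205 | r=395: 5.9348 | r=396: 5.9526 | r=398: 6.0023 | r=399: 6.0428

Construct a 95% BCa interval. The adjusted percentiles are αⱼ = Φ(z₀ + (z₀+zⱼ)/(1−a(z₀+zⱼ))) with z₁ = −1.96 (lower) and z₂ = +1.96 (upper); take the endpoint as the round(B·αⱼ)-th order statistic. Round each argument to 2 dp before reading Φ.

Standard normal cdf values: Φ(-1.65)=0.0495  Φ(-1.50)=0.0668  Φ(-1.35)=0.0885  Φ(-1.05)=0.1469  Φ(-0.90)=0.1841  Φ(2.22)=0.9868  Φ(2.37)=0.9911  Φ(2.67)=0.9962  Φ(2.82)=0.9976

(5.0466, 5.9348)

Lower: z₀ + z₁ = 0.228 + (-1.960) = -1.732; 1 − a(z₀+z₁) = 1 − (-0.044)(-1.732) = 0.9238; argument = 0.228 + (-1.732)/0.9238 = -1.6469 → -1.65.
α₁ = Φ(-1.65) = 0.0495; rank = round(400 × 0.0495) = 20; θ*₍20₎ = 5.0466.
Upper: z₀ + z₂ = 2.188; 1 − a(z₀+z₂) = 1.0963; argument = 2.2239 → 2.22; α₂ = 0.9868; rank = 395; θ*₍395₎ = 5.9348.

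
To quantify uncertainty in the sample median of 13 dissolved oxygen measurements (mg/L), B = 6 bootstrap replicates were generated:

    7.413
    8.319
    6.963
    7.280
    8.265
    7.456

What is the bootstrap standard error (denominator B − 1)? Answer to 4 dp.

Bootstrap SE is the standard deviation of the 6 replicate medians.
Mean of replicates: (7.413 + 8.319 + 6.963 + 7.280 + 8.265 + 7.456) / 6 = 45.69600 / 6 = 7.61600
Sum of squared deviations: (−0.20300)² + (+0.70300)² + (−0.65300)² + (−0.33600)² + (+0.64900)² + (−0.16000)² = 1.52152
Variance = 1.52152 / 5 = 0.30430
SE* = √0.30430

SE* = 0.5516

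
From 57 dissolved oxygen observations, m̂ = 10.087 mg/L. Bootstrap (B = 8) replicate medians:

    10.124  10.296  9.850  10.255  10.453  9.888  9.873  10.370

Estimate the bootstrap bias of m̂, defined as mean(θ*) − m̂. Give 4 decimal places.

mean(θ*) = (10.124 + 10.296 + 9.850 + 10.255 + 10.453 + 9.888 + 9.873 + 10.370) / 8 = 10.13862
bias = 10.13862 − 10.087

bias = +0.0516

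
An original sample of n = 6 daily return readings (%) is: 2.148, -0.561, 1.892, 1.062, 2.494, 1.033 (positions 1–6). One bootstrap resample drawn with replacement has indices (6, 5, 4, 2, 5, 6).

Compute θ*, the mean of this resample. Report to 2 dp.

θ* = 1.26

Resample values: 1.033, 2.494, 1.062, -0.561, 2.494, 1.033.
Mean = (1.033 + 2.494 + 1.062 + (-0.561) + 2.494 + 1.033) / 6 = 7.5550 / 6 = 1.26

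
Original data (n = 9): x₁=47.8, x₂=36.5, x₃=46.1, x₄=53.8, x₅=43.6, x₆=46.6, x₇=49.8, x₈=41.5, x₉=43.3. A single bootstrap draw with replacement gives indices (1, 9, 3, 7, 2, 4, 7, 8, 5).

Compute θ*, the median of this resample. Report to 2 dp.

θ* = 46.10

Resample values: 47.8, 43.3, 46.1, 49.8, 36.5, 53.8, 49.8, 41.5, 43.6.
Sorted: 36.5, 41.5, 43.3, 43.6, 46.1, 47.8, 49.8, 49.8, 53.8
Median = middle value = 46.10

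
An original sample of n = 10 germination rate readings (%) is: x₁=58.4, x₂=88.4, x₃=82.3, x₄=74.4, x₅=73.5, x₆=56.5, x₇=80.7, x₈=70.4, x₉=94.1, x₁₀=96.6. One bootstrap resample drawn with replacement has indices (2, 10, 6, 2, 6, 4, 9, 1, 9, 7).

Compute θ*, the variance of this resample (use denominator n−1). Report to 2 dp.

Resample values: 88.4, 96.6, 56.5, 88.4, 56.5, 74.4, 94.1, 58.4, 94.1, 80.7.
Mean = 78.8100; sum of squared deviations = 2403.0490
s² = 2403.0490 / 9 = 267.0054

θ* = 267.01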